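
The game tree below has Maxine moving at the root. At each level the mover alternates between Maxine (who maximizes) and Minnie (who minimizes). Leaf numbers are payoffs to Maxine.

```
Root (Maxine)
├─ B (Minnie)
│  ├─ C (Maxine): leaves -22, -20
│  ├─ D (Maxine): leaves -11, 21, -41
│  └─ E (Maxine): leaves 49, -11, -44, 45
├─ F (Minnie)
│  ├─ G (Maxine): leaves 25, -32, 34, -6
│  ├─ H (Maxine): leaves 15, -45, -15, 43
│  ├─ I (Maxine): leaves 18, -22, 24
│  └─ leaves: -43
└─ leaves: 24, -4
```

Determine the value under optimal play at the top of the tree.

C (Maxine): max(-22, -20) = -20
D (Maxine): max(-11, 21, -41) = 21
E (Maxine): max(49, -11, -44, 45) = 49
B (Minnie): min(-20, 21, 49) = -20
G (Maxine): max(25, -32, 34, -6) = 34
H (Maxine): max(15, -45, -15, 43) = 43
I (Maxine): max(18, -22, 24) = 24
F (Minnie): min(34, 43, 24, -43) = -43
Root (Maxine): max(-20, -43, 24, -4) = 24

24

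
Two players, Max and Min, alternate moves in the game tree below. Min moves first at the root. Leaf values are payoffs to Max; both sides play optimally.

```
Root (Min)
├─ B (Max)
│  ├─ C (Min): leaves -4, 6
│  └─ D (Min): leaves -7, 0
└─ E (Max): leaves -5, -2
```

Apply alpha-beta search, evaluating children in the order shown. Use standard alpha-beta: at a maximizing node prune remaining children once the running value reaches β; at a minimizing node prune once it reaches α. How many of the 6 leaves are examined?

5

C [α=-∞,β=+∞]: v=-4
D [α=-4,β=+∞]: v=-7 after child 1 ≤ α → α-cutoff, skip 1
B [α=-∞,β=+∞]: v=-4
E [α=-∞,β=-4]: v=-2
Root [α=-∞,β=+∞]: v=-4
Leaves evaluated: 5 of 6.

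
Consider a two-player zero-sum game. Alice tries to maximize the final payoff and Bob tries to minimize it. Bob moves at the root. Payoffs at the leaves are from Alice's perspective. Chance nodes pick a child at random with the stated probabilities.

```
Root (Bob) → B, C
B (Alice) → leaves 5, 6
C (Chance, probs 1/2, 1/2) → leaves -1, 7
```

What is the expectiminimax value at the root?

3

B (Alice): max(5, 6) = 6
C (Chance): 1/2·-1 + 1/2·7 = 3
Root (Bob): min(6, 3) = 3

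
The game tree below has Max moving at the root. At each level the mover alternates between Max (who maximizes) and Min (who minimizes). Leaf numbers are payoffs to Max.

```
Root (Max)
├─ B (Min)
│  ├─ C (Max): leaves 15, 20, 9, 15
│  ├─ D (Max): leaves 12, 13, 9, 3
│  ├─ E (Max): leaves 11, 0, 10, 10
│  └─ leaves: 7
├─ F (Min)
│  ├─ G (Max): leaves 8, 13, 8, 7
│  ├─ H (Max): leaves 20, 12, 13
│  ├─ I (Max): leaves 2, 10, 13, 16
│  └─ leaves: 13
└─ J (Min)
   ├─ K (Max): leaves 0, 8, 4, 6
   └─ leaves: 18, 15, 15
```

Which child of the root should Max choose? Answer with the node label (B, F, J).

F

C (Max): max(15, 20, 9, 15) = 20
D (Max): max(12, 13, 9, 3) = 13
E (Max): max(11, 0, 10, 10) = 11
B (Min): min(20, 13, 11, 7) = 7
G (Max): max(8, 13, 8, 7) = 13
H (Max): max(20, 12, 13) = 20
I (Max): max(2, 10, 13, 16) = 16
F (Min): min(13, 20, 16, 13) = 13
K (Max): max(0, 8, 4, 6) = 8
J (Min): min(8, 18, 15, 15) = 8
Root (Max): max(7, 13, 8) = 13
Max picks the child with the highest value: F (value 13).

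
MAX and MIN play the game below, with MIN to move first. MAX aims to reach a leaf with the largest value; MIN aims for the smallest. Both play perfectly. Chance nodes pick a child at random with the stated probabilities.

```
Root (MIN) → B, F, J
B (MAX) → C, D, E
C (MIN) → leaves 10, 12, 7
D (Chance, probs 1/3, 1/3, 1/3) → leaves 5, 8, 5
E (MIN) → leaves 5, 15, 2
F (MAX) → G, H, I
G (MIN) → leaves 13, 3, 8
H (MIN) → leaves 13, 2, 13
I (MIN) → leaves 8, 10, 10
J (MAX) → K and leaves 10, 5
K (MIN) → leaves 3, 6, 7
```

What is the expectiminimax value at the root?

7

C (MIN): min(10, 12, 7) = 7
D (Chance): 1/3·5 + 1/3·8 + 1/3·5 = 6
E (MIN): min(5, 15, 2) = 2
B (MAX): max(7, 6, 2) = 7
G (MIN): min(13, 3, 8) = 3
H (MIN): min(13, 2, 13) = 2
I (MIN): min(8, 10, 10) = 8
F (MAX): max(3, 2, 8) = 8
K (MIN): min(3, 6, 7) = 3
J (MAX): max(3, 10, 5) = 10
Root (MIN): min(7, 8, 10) = 7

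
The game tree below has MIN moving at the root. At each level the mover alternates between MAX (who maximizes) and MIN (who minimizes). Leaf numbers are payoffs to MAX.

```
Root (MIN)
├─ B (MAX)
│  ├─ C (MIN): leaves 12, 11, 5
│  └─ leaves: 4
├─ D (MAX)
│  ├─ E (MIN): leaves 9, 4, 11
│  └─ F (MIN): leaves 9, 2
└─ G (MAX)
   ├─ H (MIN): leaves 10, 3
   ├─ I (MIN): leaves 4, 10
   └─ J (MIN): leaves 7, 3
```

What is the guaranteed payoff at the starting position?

C (MIN): min(12, 11, 5) = 5
B (MAX): max(5, 4) = 5
E (MIN): min(9, 4, 11) = 4
F (MIN): min(9, 2) = 2
D (MAX): max(4, 2) = 4
H (MIN): min(10, 3) = 3
I (MIN): min(4, 10) = 4
J (MIN): min(7, 3) = 3
G (MAX): max(3, 4, 3) = 4
Root (MIN): min(5, 4, 4) = 4

4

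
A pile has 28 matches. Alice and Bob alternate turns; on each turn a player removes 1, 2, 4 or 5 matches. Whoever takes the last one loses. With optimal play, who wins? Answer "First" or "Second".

Mark each pile size as W (mover wins) or L (mover loses):
i:   0  1  2  3  4  5  6  7  8  9 10 11 12 13 14 15 16 17 18 19 20 21 22 23 24 25 26 27 28
     W  L  W  W  L  W  W  L  W  W  L  W  W  L  W  W  L  W  W  L  W  W  L  W  W  L  W  W  L
Position 28 is L, so the second player wins.

Second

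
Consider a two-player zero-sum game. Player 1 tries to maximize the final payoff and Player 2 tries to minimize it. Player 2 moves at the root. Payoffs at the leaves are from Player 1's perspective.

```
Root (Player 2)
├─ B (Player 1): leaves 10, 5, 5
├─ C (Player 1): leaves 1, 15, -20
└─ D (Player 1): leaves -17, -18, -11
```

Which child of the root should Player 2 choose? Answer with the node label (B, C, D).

D

B (Player 1): max(10, 5, 5) = 10
C (Player 1): max(1, 15, -20) = 15
D (Player 1): max(-17, -18, -11) = -11
Root (Player 2): min(10, 15, -11) = -11
Player 2 picks the child with the lowest value: D (value -11).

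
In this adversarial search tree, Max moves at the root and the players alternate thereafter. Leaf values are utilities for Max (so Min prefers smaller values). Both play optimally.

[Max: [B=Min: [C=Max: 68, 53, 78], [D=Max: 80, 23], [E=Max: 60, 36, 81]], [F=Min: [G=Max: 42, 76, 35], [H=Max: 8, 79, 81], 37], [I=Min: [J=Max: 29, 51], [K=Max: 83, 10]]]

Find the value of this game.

78

C (Max): max(68, 53, 78) = 78
D (Max): max(80, 23) = 80
E (Max): max(60, 36, 81) = 81
B (Min): min(78, 80, 81) = 78
G (Max): max(42, 76, 35) = 76
H (Max): max(8, 79, 81) = 81
F (Min): min(76, 81, 37) = 37
J (Max): max(29, 51) = 51
K (Max): max(83, 10) = 83
I (Min): min(51, 83) = 51
Root (Max): max(78, 37, 51) = 78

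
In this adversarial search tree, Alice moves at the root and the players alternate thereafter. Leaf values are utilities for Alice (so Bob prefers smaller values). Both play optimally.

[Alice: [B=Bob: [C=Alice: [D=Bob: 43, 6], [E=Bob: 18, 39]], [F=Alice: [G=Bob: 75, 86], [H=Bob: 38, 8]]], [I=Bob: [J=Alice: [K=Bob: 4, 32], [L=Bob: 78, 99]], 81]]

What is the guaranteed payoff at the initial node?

D (Bob): min(43, 6) = 6
E (Bob): min(18, 39) = 18
C (Alice): max(6, 18) = 18
G (Bob): min(75, 86) = 75
H (Bob): min(38, 8) = 8
F (Alice): max(75, 8) = 75
B (Bob): min(18, 75) = 18
K (Bob): min(4, 32) = 4
L (Bob): min(78, 99) = 78
J (Alice): max(4, 78) = 78
I (Bob): min(78, 81) = 78
Root (Alice): max(18, 78) = 78

78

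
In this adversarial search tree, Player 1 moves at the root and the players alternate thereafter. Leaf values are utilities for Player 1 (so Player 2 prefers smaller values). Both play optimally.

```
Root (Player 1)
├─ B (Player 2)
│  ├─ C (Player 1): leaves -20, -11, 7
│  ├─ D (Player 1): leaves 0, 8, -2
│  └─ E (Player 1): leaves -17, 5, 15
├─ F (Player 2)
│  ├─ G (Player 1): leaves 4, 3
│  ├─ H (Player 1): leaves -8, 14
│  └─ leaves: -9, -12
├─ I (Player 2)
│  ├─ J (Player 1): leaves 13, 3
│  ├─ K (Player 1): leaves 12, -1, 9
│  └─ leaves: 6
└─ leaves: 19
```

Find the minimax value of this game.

19

C (Player 1): max(-20, -11, 7) = 7
D (Player 1): max(0, 8, -2) = 8
E (Player 1): max(-17, 5, 15) = 15
B (Player 2): min(7, 8, 15) = 7
G (Player 1): max(4, 3) = 4
H (Player 1): max(-8, 14) = 14
F (Player 2): min(4, 14, -9, -12) = -12
J (Player 1): max(13, 3) = 13
K (Player 1): max(12, -1, 9) = 12
I (Player 2): min(13, 12, 6) = 6
Root (Player 1): max(7, -12, 6, 19) = 19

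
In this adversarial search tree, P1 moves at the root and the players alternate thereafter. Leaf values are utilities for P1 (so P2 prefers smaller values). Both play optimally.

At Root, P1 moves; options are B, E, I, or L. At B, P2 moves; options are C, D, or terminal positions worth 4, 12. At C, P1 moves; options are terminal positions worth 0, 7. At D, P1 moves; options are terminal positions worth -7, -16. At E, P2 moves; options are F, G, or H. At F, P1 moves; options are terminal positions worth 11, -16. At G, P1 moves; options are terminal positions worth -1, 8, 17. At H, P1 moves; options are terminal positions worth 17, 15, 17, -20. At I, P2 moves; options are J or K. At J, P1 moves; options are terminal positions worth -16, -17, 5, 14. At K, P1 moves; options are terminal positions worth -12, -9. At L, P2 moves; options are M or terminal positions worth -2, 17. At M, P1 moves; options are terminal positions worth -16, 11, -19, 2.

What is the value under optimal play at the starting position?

C (P1): max(0, 7) = 7
D (P1): max(-7, -16) = -7
B (P2): min(7, -7, 4, 12) = -7
F (P1): max(11, -16) = 11
G (P1): max(-1, 8, 17) = 17
H (P1): max(17, 15, 17, -20) = 17
E (P2): min(11, 17, 17) = 11
J (P1): max(-16, -17, 5, 14) = 14
K (P1): max(-12, -9) = -9
I (P2): min(14, -9) = -9
M (P1): max(-16, 11, -19, 2) = 11
L (P2): min(11, -2, 17) = -2
Root (P1): max(-7, 11, -9, -2) = 11

11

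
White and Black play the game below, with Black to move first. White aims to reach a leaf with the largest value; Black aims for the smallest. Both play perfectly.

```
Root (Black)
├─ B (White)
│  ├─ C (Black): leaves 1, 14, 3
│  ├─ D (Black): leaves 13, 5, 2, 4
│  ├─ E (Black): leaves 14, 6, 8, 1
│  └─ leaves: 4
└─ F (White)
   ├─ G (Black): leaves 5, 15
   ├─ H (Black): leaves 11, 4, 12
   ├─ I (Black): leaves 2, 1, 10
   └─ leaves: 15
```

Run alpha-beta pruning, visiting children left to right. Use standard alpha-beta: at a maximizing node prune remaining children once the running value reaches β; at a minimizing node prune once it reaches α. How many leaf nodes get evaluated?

C [α=-∞,β=+∞]: v=1
D [α=1,β=+∞]: v=2
E [α=2,β=+∞]: v=1
B [α=-∞,β=+∞]: v=4
G [α=-∞,β=4]: v=5
F [α=-∞,β=4]: v=5 after child 1 ≥ β → β-cutoff, skip 3
Root [α=-∞,β=+∞]: v=4
Leaves evaluated: 14 of 21.

14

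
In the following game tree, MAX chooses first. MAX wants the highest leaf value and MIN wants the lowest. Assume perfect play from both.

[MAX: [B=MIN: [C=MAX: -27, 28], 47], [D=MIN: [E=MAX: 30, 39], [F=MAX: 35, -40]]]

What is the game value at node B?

C: max(-27, 28) = 28
B: min(28, 47) = 28

28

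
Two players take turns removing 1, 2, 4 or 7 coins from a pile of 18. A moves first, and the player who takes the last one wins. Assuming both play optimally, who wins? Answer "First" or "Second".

Second

Compute winning (W) and losing (L) positions by backward induction:
i:   0  1  2  3  4  5  6  7  8  9 10 11 12 13 14 15 16 17 18
     L  W  W  L  W  W  L  W  W  L  W  W  L  W  W  L  W  W  L
Position 18 is L, so the second player wins.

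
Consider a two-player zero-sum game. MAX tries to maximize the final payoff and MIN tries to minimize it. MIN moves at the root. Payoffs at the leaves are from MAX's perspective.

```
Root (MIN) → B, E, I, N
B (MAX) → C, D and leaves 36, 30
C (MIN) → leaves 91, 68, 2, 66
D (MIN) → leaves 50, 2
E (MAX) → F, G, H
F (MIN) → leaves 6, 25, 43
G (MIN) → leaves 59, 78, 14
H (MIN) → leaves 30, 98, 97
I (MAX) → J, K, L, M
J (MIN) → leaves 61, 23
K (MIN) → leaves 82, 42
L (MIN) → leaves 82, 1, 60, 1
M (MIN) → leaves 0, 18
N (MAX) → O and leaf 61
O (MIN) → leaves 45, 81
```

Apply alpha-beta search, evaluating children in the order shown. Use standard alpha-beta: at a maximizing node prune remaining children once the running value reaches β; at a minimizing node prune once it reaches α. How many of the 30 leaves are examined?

C [α=-∞,β=+∞]: v=2
D [α=2,β=+∞]: v=2
B [α=-∞,β=+∞]: v=36
F [α=-∞,β=36]: v=6
G [α=6,β=36]: v=14
H [α=14,β=36]: v=30
E [α=-∞,β=36]: v=30
J [α=-∞,β=30]: v=23
K [α=23,β=30]: v=42
I [α=-∞,β=30]: v=42 after child 2 ≥ β → β-cutoff, skip 2
O [α=-∞,β=30]: v=45
N [α=-∞,β=30]: v=45 after child 1 ≥ β → β-cutoff, skip 1
Root [α=-∞,β=+∞]: v=30
Leaves evaluated: 23 of 30.

23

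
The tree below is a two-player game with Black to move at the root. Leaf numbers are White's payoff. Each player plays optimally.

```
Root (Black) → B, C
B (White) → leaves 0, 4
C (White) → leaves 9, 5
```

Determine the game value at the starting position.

B (White): max(0, 4) = 4
C (White): max(9, 5) = 9
Root (Black): min(4, 9) = 4

4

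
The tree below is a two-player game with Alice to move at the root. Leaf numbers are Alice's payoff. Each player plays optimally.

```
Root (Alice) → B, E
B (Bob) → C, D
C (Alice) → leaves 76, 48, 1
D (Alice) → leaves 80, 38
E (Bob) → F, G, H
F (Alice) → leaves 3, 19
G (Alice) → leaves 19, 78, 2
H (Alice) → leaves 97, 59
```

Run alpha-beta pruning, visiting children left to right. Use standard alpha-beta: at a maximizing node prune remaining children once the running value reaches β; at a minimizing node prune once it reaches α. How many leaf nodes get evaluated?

C [α=-∞,β=+∞]: v=76
D [α=-∞,β=76]: v=80 after child 1 ≥ β → β-cutoff, skip 1
B [α=-∞,β=+∞]: v=76
F [α=76,β=+∞]: v=19
E [α=76,β=+∞]: v=19 after child 1 ≤ α → α-cutoff, skip 2
Root [α=-∞,β=+∞]: v=76
Leaves evaluated: 6 of 12.

6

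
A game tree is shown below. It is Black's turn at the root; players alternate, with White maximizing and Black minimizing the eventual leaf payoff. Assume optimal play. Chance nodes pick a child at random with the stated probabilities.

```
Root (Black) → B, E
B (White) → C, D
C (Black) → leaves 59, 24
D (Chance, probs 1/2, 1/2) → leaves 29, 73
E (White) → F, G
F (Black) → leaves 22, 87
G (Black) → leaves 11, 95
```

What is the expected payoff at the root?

C (Black): min(59, 24) = 24
D (Chance): 1/2·29 + 1/2·73 = 51
B (White): max(24, 51) = 51
F (Black): min(22, 87) = 22
G (Black): min(11, 95) = 11
E (White): max(22, 11) = 22
Root (Black): min(51, 22) = 22

22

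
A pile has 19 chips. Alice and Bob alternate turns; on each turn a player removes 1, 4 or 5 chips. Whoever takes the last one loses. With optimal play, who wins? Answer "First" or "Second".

Compute winning (W) and losing (L) positions by backward induction:
i:   0  1  2  3  4  5  6  7  8  9 10 11 12 13 14 15 16 17 18 19
     W  L  W  L  W  W  W  W  W  L  W  L  W  W  W  W  W  L  W  L
Position 19 is L, so the second player wins.

Second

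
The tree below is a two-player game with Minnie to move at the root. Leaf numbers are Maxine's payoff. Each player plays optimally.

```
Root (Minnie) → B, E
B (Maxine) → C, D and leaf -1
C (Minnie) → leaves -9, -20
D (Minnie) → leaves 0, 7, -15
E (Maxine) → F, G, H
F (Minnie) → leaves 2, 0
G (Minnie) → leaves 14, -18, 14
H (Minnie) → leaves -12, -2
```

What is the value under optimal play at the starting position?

-1

C (Minnie): min(-9, -20) = -20
D (Minnie): min(0, 7, -15) = -15
B (Maxine): max(-20, -15, -1) = -1
F (Minnie): min(2, 0) = 0
G (Minnie): min(14, -18, 14) = -18
H (Minnie): min(-12, -2) = -12
E (Maxine): max(0, -18, -12) = 0
Root (Minnie): min(-1, 0) = -1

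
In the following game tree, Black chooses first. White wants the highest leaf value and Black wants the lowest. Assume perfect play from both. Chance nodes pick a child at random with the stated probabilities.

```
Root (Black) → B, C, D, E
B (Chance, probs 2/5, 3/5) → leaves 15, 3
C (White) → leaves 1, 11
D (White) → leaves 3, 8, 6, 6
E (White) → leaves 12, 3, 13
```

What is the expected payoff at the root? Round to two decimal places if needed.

7.8

B (Chance): 2/5·15 + 3/5·3 = 7.8
C (White): max(1, 11) = 11
D (White): max(3, 8, 6, 6) = 8
E (White): max(12, 3, 13) = 13
Root (Black): min(7.8, 11, 8, 13) = 7.8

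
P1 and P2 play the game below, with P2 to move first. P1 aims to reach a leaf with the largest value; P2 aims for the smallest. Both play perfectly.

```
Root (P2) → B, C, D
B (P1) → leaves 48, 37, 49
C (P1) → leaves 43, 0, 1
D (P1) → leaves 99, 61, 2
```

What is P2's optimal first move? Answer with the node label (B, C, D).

C

B (P1): max(48, 37, 49) = 49
C (P1): max(43, 0, 1) = 43
D (P1): max(99, 61, 2) = 99
Root (P2): min(49, 43, 99) = 43
P2 picks the child with the lowest value: C (value 43).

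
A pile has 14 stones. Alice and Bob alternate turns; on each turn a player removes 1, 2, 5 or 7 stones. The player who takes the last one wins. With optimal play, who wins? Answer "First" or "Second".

Compute winning (W) and losing (L) positions by backward induction:
i:   0  1  2  3  4  5  6  7  8  9 10 11 12 13 14
     L  W  W  L  W  W  L  W  W  L  W  W  L  W  W
Position 14 is W, so the first player wins.

First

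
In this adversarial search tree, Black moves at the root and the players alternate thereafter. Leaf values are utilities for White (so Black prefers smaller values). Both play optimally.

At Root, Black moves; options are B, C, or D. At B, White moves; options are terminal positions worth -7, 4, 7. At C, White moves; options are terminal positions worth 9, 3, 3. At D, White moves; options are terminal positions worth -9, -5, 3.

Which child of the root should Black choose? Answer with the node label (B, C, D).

D

B (White): max(-7, 4, 7) = 7
C (White): max(9, 3, 3) = 9
D (White): max(-9, -5, 3) = 3
Root (Black): min(7, 9, 3) = 3
Black picks the child with the lowest value: D (value 3).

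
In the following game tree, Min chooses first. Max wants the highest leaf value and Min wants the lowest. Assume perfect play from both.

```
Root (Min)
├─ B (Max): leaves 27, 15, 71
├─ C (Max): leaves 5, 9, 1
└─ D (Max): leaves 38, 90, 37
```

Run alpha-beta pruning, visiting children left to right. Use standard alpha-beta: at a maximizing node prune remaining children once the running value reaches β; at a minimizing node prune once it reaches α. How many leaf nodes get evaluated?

B [α=-∞,β=+∞]: v=71
C [α=-∞,β=71]: v=9
D [α=-∞,β=9]: v=38 after child 1 ≥ β → β-cutoff, skip 2
Root [α=-∞,β=+∞]: v=9
Leaves evaluated: 7 of 9.

7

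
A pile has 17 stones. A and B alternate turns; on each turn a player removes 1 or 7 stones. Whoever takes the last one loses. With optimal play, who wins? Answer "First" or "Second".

Mark each pile size as W (mover wins) or L (mover loses):
i:   0  1  2  3  4  5  6  7  8  9 10 11 12 13 14 15 16 17
     W  L  W  L  W  L  W  L  W  L  W  L  W  L  W  L  W  L
Position 17 is L, so the second player wins.

Second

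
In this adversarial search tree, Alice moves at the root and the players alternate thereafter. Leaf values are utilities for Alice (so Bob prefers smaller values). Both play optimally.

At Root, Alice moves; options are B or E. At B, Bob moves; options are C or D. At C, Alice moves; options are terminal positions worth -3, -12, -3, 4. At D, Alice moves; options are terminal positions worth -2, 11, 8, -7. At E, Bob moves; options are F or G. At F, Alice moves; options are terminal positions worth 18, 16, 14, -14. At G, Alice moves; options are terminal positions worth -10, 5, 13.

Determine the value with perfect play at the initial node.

C (Alice): max(-3, -12, -3, 4) = 4
D (Alice): max(-2, 11, 8, -7) = 11
B (Bob): min(4, 11) = 4
F (Alice): max(18, 16, 14, -14) = 18
G (Alice): max(-10, 5, 13) = 13
E (Bob): min(18, 13) = 13
Root (Alice): max(4, 13) = 13

13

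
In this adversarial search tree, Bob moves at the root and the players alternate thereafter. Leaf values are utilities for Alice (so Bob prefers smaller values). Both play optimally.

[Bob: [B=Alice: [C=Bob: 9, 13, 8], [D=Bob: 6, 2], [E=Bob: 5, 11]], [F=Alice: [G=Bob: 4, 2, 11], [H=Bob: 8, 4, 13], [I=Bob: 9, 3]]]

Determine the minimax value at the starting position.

C (Bob): min(9, 13, 8) = 8
D (Bob): min(6, 2) = 2
E (Bob): min(5, 11) = 5
B (Alice): max(8, 2, 5) = 8
G (Bob): min(4, 2, 11) = 2
H (Bob): min(8, 4, 13) = 4
I (Bob): min(9, 3) = 3
F (Alice): max(2, 4, 3) = 4
Root (Bob): min(8, 4) = 4

4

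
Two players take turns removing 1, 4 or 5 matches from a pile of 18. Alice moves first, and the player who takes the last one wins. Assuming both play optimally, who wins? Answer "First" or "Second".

Mark each pile size as W (mover wins) or L (mover loses):
i:   0  1  2  3  4  5  6  7  8  9 10 11 12 13 14 15 16 17 18
     L  W  L  W  W  W  W  W  L  W  L  W  W  W  W  W  L  W  L
Position 18 is L, so the second player wins.

Second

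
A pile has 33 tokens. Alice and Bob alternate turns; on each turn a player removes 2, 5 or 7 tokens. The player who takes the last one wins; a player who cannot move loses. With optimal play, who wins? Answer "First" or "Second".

First

i:   0  1  2  3  4  5  6  7  8  9 10 11 12 13 14 15 16 17 18 19 20 21 22 23 24 25 26 27 28 29 30 31 32 33
     L  L  W  W  L  W  W  W  W  W  L  W  W  L  L  W  W  W  W  W  W  W  L  L  W  W  L  W  W  W  W  W  L  W
Position 33 is W, so the first player wins.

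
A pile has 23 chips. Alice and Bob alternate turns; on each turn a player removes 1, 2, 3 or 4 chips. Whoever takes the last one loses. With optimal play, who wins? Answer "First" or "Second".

First

Positions where the player to move wins (W) vs loses (L):
i:   0  1  2  3  4  5  6  7  8  9 10 11 12 13 14 15 16 17 18 19 20 21 22 23
     W  L  W  W  W  W  L  W  W  W  W  L  W  W  W  W  L  W  W  W  W  L  W  W
Position 23 is W, so the first player wins.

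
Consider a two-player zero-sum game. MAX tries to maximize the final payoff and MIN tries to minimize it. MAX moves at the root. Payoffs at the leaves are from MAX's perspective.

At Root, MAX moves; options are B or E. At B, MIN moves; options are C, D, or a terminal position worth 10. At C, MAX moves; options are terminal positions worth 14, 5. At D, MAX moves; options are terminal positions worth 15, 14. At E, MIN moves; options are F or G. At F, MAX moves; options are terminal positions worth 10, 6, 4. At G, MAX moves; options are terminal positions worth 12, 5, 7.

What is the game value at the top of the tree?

10

C (MAX): max(14, 5) = 14
D (MAX): max(15, 14) = 15
B (MIN): min(14, 15, 10) = 10
F (MAX): max(10, 6, 4) = 10
G (MAX): max(12, 5, 7) = 12
E (MIN): min(10, 12) = 10
Root (MAX): max(10, 10) = 10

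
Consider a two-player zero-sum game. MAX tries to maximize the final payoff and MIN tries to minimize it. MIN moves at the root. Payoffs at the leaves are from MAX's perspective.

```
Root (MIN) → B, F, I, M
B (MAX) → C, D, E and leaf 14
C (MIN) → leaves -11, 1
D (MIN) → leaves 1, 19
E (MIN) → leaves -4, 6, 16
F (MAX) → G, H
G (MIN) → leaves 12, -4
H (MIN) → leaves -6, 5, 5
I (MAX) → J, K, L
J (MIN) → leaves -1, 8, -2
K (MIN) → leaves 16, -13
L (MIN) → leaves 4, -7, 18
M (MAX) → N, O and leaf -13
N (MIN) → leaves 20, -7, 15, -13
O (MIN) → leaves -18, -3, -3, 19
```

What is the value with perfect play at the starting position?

C (MIN): min(-11, 1) = -11
D (MIN): min(1, 19) = 1
E (MIN): min(-4, 6, 16) = -4
B (MAX): max(-11, 1, -4, 14) = 14
G (MIN): min(12, -4) = -4
H (MIN): min(-6, 5, 5) = -6
F (MAX): max(-4, -6) = -4
J (MIN): min(-1, 8, -2) = -2
K (MIN): min(16, -13) = -13
L (MIN): min(4, -7, 18) = -7
I (MAX): max(-2, -13, -7) = -2
N (MIN): min(20, -7, 15, -13) = -13
O (MIN): min(-18, -3, -3, 19) = -18
M (MAX): max(-13, -18, -13) = -13
Root (MIN): min(14, -4, -2, -13) = -13

-13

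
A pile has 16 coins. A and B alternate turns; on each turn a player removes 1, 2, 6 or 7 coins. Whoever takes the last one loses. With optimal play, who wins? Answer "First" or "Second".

First

W/L table (W = player to move can force a win):
i:   0  1  2  3  4  5  6  7  8  9 10 11 12 13 14 15 16
     W  L  W  W  L  W  W  W  W  L  W  W  L  W  W  W  W
Position 16 is W, so the first player wins.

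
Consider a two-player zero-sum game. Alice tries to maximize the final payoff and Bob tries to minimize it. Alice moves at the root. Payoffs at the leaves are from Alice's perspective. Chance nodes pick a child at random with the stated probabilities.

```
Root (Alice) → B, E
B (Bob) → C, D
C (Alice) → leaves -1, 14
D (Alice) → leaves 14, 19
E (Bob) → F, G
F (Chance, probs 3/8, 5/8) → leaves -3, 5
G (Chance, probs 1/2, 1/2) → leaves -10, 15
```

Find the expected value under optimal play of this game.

C (Alice): max(-1, 14) = 14
D (Alice): max(14, 19) = 19
B (Bob): min(14, 19) = 14
F (Chance): 3/8·-3 + 5/8·5 = 2
G (Chance): 1/2·-10 + 1/2·15 = 2.5
E (Bob): min(2, 2.5) = 2
Root (Alice): max(14, 2) = 14

14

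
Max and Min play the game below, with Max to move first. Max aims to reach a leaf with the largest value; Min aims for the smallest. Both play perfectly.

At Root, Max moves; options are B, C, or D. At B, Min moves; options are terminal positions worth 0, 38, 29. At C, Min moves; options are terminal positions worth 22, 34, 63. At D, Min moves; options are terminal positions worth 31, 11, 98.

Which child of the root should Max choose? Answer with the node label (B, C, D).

B (Min): min(0, 38, 29) = 0
C (Min): min(22, 34, 63) = 22
D (Min): min(31, 11, 98) = 11
Root (Max): max(0, 22, 11) = 22
Max picks the child with the highest value: C (value 22).

C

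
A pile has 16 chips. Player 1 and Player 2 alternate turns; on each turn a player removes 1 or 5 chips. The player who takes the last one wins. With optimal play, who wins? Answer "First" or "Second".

Second

Mark each pile size as W (mover wins) or L (mover loses):
i:   0  1  2  3  4  5  6  7  8  9 10 11 12 13 14 15 16
     L  W  L  W  L  W  L  W  L  W  L  W  L  W  L  W  L
Position 16 is L, so the second player wins.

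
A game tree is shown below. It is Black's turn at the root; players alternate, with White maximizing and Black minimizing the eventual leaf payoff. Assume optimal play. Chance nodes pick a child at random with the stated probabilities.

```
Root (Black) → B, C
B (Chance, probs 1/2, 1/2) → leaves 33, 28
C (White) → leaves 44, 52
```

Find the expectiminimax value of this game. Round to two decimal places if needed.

30.5

B (Chance): 1/2·33 + 1/2·28 = 30.5
C (White): max(44, 52) = 52
Root (Black): min(30.5, 52) = 30.5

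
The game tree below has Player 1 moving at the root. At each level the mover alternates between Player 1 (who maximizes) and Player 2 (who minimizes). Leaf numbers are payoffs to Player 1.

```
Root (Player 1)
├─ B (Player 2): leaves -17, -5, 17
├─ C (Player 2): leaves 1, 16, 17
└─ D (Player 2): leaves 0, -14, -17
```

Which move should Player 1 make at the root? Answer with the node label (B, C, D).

C

B (Player 2): min(-17, -5, 17) = -17
C (Player 2): min(1, 16, 17) = 1
D (Player 2): min(0, -14, -17) = -17
Root (Player 1): max(-17, 1, -17) = 1
Player 1 picks the child with the highest value: C (value 1).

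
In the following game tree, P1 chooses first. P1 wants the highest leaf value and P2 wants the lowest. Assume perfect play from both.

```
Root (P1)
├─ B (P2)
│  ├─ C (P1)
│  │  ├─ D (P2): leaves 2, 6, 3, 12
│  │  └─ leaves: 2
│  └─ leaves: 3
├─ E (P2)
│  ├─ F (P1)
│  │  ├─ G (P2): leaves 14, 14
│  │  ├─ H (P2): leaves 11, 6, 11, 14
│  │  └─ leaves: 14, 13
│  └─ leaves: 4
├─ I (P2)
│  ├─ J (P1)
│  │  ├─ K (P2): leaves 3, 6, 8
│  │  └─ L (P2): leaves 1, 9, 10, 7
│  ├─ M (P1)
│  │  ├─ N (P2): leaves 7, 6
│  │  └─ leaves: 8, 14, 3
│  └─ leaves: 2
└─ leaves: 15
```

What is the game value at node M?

14

N: min(7, 6) = 6
M: max(6, 8, 14, 3) = 14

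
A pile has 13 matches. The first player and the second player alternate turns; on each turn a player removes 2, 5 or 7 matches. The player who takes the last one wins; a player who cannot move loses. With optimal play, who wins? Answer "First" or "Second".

Second

Mark each pile size as W (mover wins) or L (mover loses):
i:   0  1  2  3  4  5  6  7  8  9 10 11 12 13
     L  L  W  W  L  W  W  W  W  W  L  W  W  L
Position 13 is L, so the second player wins.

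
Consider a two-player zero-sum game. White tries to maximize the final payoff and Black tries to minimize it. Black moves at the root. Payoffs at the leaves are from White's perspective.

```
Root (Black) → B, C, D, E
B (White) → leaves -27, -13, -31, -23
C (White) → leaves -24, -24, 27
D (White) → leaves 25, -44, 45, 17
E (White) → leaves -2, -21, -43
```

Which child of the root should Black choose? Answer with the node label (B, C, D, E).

B (White): max(-27, -13, -31, -23) = -13
C (White): max(-24, -24, 27) = 27
D (White): max(25, -44, 45, 17) = 45
E (White): max(-2, -21, -43) = -2
Root (Black): min(-13, 27, 45, -2) = -13
Black picks the child with the lowest value: B (value -13).

B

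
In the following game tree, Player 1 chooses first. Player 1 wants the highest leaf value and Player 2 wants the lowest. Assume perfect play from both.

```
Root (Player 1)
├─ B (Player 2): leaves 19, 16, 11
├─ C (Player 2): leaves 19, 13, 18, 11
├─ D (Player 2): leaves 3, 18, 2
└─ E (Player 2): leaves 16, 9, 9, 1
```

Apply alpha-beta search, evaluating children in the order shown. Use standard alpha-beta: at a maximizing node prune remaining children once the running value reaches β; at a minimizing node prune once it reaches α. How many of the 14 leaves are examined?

10

B [α=-∞,β=+∞]: v=11
C [α=11,β=+∞]: v=11
D [α=11,β=+∞]: v=3 after child 1 ≤ α → α-cutoff, skip 2
E [α=11,β=+∞]: v=9 after child 2 ≤ α → α-cutoff, skip 2
Root [α=-∞,β=+∞]: v=11
Leaves evaluated: 10 of 14.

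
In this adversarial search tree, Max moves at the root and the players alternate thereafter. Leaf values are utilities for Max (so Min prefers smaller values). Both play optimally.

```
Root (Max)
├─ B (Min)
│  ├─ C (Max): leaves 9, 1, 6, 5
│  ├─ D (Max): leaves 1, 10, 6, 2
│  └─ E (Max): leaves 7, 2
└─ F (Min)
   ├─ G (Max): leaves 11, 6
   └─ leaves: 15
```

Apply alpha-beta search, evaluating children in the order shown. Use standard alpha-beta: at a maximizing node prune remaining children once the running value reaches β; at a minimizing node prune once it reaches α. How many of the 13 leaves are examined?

C [α=-∞,β=+∞]: v=9
D [α=-∞,β=9]: v=10 after child 2 ≥ β → β-cutoff, skip 2
E [α=-∞,β=9]: v=7
B [α=-∞,β=+∞]: v=7
G [α=7,β=+∞]: v=11
F [α=7,β=+∞]: v=11
Root [α=-∞,β=+∞]: v=11
Leaves evaluated: 11 of 13.

11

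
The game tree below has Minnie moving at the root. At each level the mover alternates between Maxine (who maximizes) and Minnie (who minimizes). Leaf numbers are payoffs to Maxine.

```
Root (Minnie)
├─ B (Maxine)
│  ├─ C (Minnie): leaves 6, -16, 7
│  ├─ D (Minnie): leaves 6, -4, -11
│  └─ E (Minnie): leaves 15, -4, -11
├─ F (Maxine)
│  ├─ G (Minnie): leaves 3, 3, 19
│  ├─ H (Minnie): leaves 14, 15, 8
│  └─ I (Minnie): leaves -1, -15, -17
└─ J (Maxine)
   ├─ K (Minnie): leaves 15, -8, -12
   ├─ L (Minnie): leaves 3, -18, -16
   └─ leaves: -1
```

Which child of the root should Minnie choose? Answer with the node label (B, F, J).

B

C (Minnie): min(6, -16, 7) = -16
D (Minnie): min(6, -4, -11) = -11
E (Minnie): min(15, -4, -11) = -11
B (Maxine): max(-16, -11, -11) = -11
G (Minnie): min(3, 3, 19) = 3
H (Minnie): min(14, 15, 8) = 8
I (Minnie): min(-1, -15, -17) = -17
F (Maxine): max(3, 8, -17) = 8
K (Minnie): min(15, -8, -12) = -12
L (Minnie): min(3, -18, -16) = -18
J (Maxine): max(-12, -18, -1) = -1
Root (Minnie): min(-11, 8, -1) = -11
Minnie picks the child with the lowest value: B (value -11).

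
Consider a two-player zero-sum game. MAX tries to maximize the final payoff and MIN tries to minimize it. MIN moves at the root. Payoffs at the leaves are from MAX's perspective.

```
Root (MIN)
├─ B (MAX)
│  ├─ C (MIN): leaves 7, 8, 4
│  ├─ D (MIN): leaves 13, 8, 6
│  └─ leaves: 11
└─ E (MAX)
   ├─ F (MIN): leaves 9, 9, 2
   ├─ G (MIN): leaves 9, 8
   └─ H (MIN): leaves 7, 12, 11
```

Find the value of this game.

8

C (MIN): min(7, 8, 4) = 4
D (MIN): min(13, 8, 6) = 6
B (MAX): max(4, 6, 11) = 11
F (MIN): min(9, 9, 2) = 2
G (MIN): min(9, 8) = 8
H (MIN): min(7, 12, 11) = 7
E (MAX): max(2, 8, 7) = 8
Root (MIN): min(11, 8) = 8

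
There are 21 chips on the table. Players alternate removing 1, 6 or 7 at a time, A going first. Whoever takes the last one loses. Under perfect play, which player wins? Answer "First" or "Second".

First

Compute winning (W) and losing (L) positions by backward induction:
i:   0  1  2  3  4  5  6  7  8  9 10 11 12 13 14 15 16 17 18 19 20 21
     W  L  W  L  W  L  W  W  W  W  W  W  W  L  W  L  W  L  W  W  W  W
Position 21 is W, so the first player wins.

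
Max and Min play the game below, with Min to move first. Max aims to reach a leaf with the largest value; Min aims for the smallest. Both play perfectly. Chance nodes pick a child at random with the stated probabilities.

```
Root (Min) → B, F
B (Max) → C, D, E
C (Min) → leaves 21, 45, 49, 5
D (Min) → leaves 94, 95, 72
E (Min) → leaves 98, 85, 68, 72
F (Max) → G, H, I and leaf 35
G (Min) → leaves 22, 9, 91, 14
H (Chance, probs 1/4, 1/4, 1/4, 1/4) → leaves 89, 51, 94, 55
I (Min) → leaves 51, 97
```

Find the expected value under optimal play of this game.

C (Min): min(21, 45, 49, 5) = 5
D (Min): min(94, 95, 72) = 72
E (Min): min(98, 85, 68, 72) = 68
B (Max): max(5, 72, 68) = 72
G (Min): min(22, 9, 91, 14) = 9
H (Chance): 1/4·89 + 1/4·51 + 1/4·94 + 1/4·55 = 72.25
I (Min): min(51, 97) = 51
F (Max): max(9, 72.25, 51, 35) = 72.25
Root (Min): min(72, 72.25) = 72

72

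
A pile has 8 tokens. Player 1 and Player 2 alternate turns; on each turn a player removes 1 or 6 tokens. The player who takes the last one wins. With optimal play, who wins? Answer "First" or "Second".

First

Compute winning (W) and losing (L) positions by backward induction:
i:   0  1  2  3  4  5  6  7  8
     L  W  L  W  L  W  W  L  W
Position 8 is W, so the first player wins.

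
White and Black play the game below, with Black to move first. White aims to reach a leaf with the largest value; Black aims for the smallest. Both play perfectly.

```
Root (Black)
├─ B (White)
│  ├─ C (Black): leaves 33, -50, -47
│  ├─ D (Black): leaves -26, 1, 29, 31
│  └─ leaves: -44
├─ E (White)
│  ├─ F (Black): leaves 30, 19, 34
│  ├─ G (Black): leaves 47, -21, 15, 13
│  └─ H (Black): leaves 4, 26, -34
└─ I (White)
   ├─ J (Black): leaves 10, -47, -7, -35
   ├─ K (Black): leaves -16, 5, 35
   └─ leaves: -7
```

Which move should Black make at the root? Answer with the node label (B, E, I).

C (Black): min(33, -50, -47) = -50
D (Black): min(-26, 1, 29, 31) = -26
B (White): max(-50, -26, -44) = -26
F (Black): min(30, 19, 34) = 19
G (Black): min(47, -21, 15, 13) = -21
H (Black): min(4, 26, -34) = -34
E (White): max(19, -21, -34) = 19
J (Black): min(10, -47, -7, -35) = -47
K (Black): min(-16, 5, 35) = -16
I (White): max(-47, -16, -7) = -7
Root (Black): min(-26, 19, -7) = -26
Black picks the child with the lowest value: B (value -26).

B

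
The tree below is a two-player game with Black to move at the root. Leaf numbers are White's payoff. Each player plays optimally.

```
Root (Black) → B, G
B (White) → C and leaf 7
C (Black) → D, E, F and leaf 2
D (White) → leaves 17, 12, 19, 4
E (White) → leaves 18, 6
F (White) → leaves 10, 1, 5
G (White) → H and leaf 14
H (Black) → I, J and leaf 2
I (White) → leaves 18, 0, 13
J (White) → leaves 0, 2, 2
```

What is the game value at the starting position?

D (White): max(17, 12, 19, 4) = 19
E (White): max(18, 6) = 18
F (White): max(10, 1, 5) = 10
C (Black): min(19, 18, 10, 2) = 2
B (White): max(2, 7) = 7
I (White): max(18, 0, 13) = 18
J (White): max(0, 2, 2) = 2
H (Black): min(18, 2, 2) = 2
G (White): max(2, 14) = 14
Root (Black): min(7, 14) = 7

7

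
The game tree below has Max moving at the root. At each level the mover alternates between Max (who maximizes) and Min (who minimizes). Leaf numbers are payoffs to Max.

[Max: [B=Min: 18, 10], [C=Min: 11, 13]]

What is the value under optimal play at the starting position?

B (Min): min(18, 10) = 10
C (Min): min(11, 13) = 11
Root (Max): max(10, 11) = 11

11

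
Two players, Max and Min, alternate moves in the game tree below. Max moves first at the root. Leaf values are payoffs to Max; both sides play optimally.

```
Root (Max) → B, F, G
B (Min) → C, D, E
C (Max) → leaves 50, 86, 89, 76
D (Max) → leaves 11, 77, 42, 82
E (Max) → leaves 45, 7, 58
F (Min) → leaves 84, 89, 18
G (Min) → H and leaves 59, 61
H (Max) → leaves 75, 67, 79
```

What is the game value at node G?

H: max(75, 67, 79) = 79
G: min(79, 59, 61) = 59

59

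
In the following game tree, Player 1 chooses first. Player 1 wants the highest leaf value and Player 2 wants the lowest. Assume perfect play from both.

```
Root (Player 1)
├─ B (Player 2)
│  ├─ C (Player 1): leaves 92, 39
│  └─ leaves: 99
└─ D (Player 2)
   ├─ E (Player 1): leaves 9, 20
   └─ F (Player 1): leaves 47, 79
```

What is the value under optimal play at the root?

C (Player 1): max(92, 39) = 92
B (Player 2): min(92, 99) = 92
E (Player 1): max(9, 20) = 20
F (Player 1): max(47, 79) = 79
D (Player 2): min(20, 79) = 20
Root (Player 1): max(92, 20) = 92

92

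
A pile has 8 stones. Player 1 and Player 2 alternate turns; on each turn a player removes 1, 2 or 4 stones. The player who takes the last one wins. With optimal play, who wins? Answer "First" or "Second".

W/L table (W = player to move can force a win):
i:   0  1  2  3  4  5  6  7  8
     L  W  W  L  W  W  L  W  W
Position 8 is W, so the first player wins.

First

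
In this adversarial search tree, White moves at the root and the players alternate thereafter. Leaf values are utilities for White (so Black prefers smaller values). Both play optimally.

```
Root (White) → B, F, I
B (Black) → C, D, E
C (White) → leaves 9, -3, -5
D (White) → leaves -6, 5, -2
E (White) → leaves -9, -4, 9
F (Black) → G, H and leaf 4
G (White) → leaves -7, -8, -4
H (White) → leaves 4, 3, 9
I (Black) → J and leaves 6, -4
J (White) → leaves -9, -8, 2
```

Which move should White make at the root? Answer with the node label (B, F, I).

C (White): max(9, -3, -5) = 9
D (White): max(-6, 5, -2) = 5
E (White): max(-9, -4, 9) = 9
B (Black): min(9, 5, 9) = 5
G (White): max(-7, -8, -4) = -4
H (White): max(4, 3, 9) = 9
F (Black): min(-4, 9, 4) = -4
J (White): max(-9, -8, 2) = 2
I (Black): min(2, 6, -4) = -4
Root (White): max(5, -4, -4) = 5
White picks the child with the highest value: B (value 5).

B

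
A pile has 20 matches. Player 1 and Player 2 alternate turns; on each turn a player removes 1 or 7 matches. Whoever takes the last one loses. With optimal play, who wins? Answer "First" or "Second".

Compute winning (W) and losing (L) positions by backward induction:
i:   0  1  2  3  4  5  6  7  8  9 10 11 12 13 14 15 16 17 18 19 20
     W  L  W  L  W  L  W  L  W  L  W  L  W  L  W  L  W  L  W  L  W
Position 20 is W, so the first player wins.

First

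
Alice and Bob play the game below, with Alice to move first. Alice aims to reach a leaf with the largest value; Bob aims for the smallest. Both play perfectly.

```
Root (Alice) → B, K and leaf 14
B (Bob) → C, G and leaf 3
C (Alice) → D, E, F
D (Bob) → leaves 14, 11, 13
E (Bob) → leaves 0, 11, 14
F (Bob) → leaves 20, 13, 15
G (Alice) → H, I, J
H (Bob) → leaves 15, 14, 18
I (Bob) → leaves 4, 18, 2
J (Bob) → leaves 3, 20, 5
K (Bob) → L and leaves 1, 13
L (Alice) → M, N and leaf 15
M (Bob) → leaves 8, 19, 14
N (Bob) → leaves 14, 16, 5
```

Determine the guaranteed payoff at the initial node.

D (Bob): min(14, 11, 13) = 11
E (Bob): min(0, 11, 14) = 0
F (Bob): min(20, 13, 15) = 13
C (Alice): max(11, 0, 13) = 13
H (Bob): min(15, 14, 18) = 14
I (Bob): min(4, 18, 2) = 2
J (Bob): min(3, 20, 5) = 3
G (Alice): max(14, 2, 3) = 14
B (Bob): min(13, 14, 3) = 3
M (Bob): min(8, 19, 14) = 8
N (Bob): min(14, 16, 5) = 5
L (Alice): max(8, 5, 15) = 15
K (Bob): min(15, 1, 13) = 1
Root (Alice): max(3, 1, 14) = 14

14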